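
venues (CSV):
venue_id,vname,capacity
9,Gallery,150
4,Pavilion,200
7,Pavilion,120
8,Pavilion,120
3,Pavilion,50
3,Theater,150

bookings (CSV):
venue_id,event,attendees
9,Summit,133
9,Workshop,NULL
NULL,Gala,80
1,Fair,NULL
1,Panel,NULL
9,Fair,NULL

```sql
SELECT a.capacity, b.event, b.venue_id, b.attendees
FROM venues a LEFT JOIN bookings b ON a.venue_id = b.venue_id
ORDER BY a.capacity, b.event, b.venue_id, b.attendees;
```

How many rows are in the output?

8

LEFT JOIN keeps every row from `venues`; unmatched rows get NULL for `bookings`'s columns.
Matching on a.venue_id = b.venue_id. A NULL in a compared column never satisfies the condition.
- a (venue_id=9) pairs with 3 row(s) of b.
- a (venue_id=4) has no partner → padded with NULL.
- a (venue_id=7) has no partner → padded with NULL.
- a (venue_id=8) has no partner → padded with NULL.
- a (venue_id=3) has no partner → padded with NULL.
- a (venue_id=3) has no partner → padded with NULL.
Total: 3 matched + 5 padded = 8 rows.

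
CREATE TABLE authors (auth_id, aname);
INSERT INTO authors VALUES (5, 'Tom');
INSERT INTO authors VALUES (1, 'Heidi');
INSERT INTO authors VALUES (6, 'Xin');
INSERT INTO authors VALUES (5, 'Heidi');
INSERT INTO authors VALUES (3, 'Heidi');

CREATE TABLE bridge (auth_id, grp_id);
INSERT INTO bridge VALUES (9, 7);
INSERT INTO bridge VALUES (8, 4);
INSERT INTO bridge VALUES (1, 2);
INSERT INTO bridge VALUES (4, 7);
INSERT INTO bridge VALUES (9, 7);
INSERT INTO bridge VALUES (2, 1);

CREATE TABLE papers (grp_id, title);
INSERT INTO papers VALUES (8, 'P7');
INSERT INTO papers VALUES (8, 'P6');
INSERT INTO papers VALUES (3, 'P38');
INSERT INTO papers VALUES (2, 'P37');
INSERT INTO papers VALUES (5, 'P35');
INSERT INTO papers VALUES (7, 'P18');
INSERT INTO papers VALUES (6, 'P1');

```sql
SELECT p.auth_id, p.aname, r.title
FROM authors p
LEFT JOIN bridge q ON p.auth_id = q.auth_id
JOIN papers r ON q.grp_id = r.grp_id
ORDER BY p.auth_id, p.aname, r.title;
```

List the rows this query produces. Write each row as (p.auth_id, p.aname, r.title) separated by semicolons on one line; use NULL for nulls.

(1, Heidi, P37)

Evaluate left to right. First `authors p LEFT JOIN bridge q` on auth_id: 5 row(s).
Then INNER JOIN `papers r` on grp_id: keep only rows whose q.grp_id appears in r.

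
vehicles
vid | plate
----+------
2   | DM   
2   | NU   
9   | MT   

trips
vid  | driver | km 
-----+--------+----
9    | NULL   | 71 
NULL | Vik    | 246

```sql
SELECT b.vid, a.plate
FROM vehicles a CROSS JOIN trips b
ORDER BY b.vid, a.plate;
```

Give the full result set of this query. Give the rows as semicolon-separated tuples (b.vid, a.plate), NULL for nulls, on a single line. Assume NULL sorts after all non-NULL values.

(9, DM); (9, MT); (9, NU); (NULL, DM); (NULL, MT); (NULL, NU)

CROSS JOIN pairs every row of `vehicles` with every row of `trips`: 3 × 2 = 6 rows.
After projecting and ordering:
b.vid | a.plate
9 | DM
9 | MT
9 | NU
NULL | DM
NULL | MT
NULL | NU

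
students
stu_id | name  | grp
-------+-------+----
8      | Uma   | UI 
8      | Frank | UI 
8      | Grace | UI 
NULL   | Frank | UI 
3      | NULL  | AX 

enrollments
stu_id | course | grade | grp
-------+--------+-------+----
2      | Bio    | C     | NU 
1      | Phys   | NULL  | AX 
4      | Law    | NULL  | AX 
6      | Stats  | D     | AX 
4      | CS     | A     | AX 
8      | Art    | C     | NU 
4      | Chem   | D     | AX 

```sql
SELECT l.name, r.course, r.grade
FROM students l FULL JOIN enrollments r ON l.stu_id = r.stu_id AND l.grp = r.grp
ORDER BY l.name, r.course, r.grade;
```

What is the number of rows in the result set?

FULL OUTER JOIN keeps every row from both sides; unmatched rows get NULL for the other side's columns.
Matching on l.stu_id = r.stu_id AND l.grp = r.grp. A NULL in a compared column never satisfies the condition.
Matched pairs: 0; unmatched l rows kept: 5; unmatched r rows kept: 7.
Total: 0 matched + 12 padded = 12 rows.

12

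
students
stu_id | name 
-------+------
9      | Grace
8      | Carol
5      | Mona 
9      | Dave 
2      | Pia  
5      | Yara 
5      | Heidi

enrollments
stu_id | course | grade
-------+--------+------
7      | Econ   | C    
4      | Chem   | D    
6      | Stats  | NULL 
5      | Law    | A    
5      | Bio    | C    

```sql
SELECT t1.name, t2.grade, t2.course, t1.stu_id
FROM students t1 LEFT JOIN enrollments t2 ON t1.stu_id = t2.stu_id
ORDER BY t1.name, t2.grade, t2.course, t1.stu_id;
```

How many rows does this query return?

LEFT JOIN keeps every row from `students`; unmatched rows get NULL for `enrollments`'s columns.
Matching on t1.stu_id = t2.stu_id.
Matched pairs: 6; unmatched t1 rows kept: 4.
Total: 6 matched + 4 padded = 10 rows.

10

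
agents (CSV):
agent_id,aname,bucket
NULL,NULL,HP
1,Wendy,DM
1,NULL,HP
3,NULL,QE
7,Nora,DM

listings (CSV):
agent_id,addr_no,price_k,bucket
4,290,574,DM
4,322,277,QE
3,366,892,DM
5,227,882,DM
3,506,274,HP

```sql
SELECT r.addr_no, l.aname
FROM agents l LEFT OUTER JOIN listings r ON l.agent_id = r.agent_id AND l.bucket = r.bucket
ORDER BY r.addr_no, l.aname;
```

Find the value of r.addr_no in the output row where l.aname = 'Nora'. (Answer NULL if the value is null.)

NULL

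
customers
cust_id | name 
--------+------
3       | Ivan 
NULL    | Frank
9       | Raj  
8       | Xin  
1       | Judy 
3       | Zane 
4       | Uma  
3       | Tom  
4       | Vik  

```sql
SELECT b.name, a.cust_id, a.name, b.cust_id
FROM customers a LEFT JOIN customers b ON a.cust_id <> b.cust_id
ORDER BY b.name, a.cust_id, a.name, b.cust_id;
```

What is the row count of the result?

49

LEFT JOIN keeps every row from `customers a`; unmatched rows get NULL for `customers b`'s columns.
Matching on a.cust_id <> b.cust_id. A NULL in a compared column never satisfies the condition.
- cust_id=3: 5 matching b row(s), so 5 row(s) emitted.
- cust_id=NULL: no b row matches, row kept with b columns NULL.
- cust_id=9: 7 matching b row(s), so 7 row(s) emitted.
- cust_id=8: 7 matching b row(s), so 7 row(s) emitted.
- cust_id=1: 7 matching b row(s), so 7 row(s) emitted.
- cust_id=3: 5 matching b row(s), so 5 row(s) emitted.
- cust_id=4: 6 matching b row(s), so 6 row(s) emitted.
- cust_id=3: 5 matching b row(s), so 5 row(s) emitted.
- cust_id=4: 6 matching b row(s), so 6 row(s) emitted.
Total: 48 matched + 1 padded = 49 rows.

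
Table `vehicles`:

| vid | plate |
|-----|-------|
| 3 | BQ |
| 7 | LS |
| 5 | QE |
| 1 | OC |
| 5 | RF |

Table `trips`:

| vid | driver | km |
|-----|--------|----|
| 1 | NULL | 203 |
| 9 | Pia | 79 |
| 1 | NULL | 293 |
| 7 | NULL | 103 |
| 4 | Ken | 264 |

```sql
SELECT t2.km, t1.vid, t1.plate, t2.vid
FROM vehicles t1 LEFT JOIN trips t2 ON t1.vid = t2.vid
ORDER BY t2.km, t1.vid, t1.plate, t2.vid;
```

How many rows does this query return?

6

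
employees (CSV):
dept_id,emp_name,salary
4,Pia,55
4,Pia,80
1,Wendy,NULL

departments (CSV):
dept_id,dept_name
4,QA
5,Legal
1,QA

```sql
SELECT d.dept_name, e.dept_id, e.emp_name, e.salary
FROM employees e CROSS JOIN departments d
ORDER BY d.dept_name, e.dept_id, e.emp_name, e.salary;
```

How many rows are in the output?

9

CROSS JOIN pairs every row of `employees` with every row of `departments`: 3 × 3 = 9 rows.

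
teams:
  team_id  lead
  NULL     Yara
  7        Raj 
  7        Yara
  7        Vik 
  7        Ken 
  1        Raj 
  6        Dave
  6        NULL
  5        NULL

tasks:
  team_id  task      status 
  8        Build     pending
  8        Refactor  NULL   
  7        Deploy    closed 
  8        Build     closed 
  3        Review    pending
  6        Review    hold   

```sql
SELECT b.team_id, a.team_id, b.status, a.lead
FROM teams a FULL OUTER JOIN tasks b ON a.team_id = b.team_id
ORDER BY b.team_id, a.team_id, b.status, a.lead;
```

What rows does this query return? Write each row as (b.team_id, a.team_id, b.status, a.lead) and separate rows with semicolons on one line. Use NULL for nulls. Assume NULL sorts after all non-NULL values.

FULL OUTER JOIN keeps every row from both sides; unmatched rows get NULL for the other side's columns.
Matching on a.team_id = b.team_id. A NULL in a compared column never satisfies the condition.
- a row (team_id=NULL): no match → kept, b columns NULL.
- a row (team_id=7): matches 1 b row(s) → 1 output row(s).
- a row (team_id=7): matches 1 b row(s) → 1 output row(s).
- a row (team_id=7): matches 1 b row(s) → 1 output row(s).
- a row (team_id=7): matches 1 b row(s) → 1 output row(s).
- a row (team_id=1): no match → kept, b columns NULL.
- a row (team_id=6): matches 1 b row(s) → 1 output row(s).
- a row (team_id=6): matches 1 b row(s) → 1 output row(s).
- a row (team_id=5): no match → kept, b columns NULL.
- 4 b row(s) had no a match → kept, a columns NULL.

(3, NULL, pending, NULL); (6, 6, hold, Dave); (6, 6, hold, NULL); (7, 7, closed, Ken); (7, 7, closed, Raj); (7, 7, closed, Vik); (7, 7, closed, Yara); (8, NULL, closed, NULL); (8, NULL, pending, NULL); (8, NULL, NULL, NULL); (NULL, 1, NULL, Raj); (NULL, 5, NULL, NULL); (NULL, NULL, NULL, Yara)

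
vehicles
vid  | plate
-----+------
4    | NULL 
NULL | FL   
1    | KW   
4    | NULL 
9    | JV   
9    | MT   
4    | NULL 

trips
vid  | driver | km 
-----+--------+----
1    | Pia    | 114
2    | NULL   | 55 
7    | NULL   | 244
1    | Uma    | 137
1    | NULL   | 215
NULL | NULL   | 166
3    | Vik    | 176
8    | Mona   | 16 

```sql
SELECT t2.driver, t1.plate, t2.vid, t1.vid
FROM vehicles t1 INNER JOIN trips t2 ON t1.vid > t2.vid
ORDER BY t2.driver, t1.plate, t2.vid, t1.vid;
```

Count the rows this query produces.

29

INNER JOIN keeps only pairs where the ON condition holds.
Matching on t1.vid > t2.vid. A NULL in a compared column never satisfies the condition.
- t1 row (vid=4): matches 5 t2 row(s) → 5 output row(s).
- t1 row (vid=NULL): no match → dropped.
- t1 row (vid=1): no match → dropped.
- t1 row (vid=4): matches 5 t2 row(s) → 5 output row(s).
- t1 row (vid=9): matches 7 t2 row(s) → 7 output row(s).
- t1 row (vid=9): matches 7 t2 row(s) → 7 output row(s).
- t1 row (vid=4): matches 5 t2 row(s) → 5 output row(s).
Total: 29 rows.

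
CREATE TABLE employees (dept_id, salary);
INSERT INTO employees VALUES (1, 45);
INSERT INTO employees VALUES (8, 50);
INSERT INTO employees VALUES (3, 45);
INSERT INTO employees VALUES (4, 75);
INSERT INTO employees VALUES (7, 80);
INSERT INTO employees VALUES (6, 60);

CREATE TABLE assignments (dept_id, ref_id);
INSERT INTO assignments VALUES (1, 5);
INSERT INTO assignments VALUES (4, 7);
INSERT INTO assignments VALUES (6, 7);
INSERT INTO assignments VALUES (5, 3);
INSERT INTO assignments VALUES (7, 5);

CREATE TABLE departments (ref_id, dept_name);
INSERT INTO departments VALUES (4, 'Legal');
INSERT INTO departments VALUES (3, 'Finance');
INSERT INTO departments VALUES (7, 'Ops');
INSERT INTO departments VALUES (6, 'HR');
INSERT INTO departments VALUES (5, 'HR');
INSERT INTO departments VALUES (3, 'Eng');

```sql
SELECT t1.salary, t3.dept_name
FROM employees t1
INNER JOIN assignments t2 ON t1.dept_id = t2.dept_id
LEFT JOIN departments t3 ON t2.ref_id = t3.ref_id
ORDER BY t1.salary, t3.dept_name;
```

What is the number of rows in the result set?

Joins associate left-to-right: employees INNER JOIN assignments on dept_id gives 4 intermediate row(s).
Then LEFT JOIN `departments t3` on ref_id: each of those 4 rows is kept; rows whose t2.ref_id has no match in t3 get NULL for t3's columns.
Result: 4 row(s).

4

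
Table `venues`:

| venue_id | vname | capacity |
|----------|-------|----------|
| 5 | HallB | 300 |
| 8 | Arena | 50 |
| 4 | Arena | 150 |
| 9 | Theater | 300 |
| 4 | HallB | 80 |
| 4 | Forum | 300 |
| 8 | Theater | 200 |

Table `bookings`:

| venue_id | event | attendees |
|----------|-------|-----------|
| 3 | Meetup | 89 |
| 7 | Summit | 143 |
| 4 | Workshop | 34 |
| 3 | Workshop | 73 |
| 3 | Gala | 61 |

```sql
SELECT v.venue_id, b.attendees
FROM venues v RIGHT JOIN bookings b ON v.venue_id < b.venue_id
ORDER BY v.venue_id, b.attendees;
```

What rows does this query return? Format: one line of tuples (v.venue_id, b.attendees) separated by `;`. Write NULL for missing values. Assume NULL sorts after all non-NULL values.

(4, 143); (4, 143); (4, 143); (5, 143); (NULL, 34); (NULL, 61); (NULL, 73); (NULL, 89)

RIGHT JOIN keeps every row from `bookings`; unmatched rows get NULL for `venues`'s columns.
Matching on v.venue_id < b.venue_id.
- venue_id=5: 1 matching b row(s), so 1 row(s) emitted.
- venue_id=8: no matching b row.
- venue_id=4: 1 matching b row(s), so 1 row(s) emitted.
- venue_id=9: no matching b row.
- venue_id=4: 1 matching b row(s), so 1 row(s) emitted.
- venue_id=4: 1 matching b row(s), so 1 row(s) emitted.
- venue_id=8: no matching b row.
- plus 4 unmatched b row(s), each kept with NULL v columns.
After projecting and ordering:
v.venue_id | b.attendees
4 | 143
4 | 143
4 | 143
5 | 143
NULL | 34
NULL | 61
NULL | 73
NULL | 89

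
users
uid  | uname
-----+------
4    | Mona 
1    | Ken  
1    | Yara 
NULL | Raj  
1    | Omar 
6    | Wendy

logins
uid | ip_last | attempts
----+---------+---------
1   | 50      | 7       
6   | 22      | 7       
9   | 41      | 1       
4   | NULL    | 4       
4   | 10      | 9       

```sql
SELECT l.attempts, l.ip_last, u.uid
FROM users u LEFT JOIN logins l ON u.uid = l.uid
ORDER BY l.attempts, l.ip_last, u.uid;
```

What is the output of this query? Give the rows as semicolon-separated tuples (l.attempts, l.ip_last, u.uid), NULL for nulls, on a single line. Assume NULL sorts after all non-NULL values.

(4, NULL, 4); (7, 22, 6); (7, 50, 1); (7, 50, 1); (7, 50, 1); (9, 10, 4); (NULL, NULL, NULL)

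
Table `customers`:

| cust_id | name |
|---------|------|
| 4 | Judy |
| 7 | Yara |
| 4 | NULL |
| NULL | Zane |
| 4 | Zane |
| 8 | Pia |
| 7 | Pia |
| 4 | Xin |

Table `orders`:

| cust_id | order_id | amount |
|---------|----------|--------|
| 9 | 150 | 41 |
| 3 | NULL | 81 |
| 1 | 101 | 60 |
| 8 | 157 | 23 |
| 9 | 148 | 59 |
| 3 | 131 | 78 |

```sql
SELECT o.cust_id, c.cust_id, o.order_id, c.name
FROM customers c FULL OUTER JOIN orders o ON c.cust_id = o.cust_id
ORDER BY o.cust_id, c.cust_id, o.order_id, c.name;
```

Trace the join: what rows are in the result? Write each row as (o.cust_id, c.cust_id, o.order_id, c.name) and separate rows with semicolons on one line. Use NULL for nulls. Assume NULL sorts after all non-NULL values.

(1, NULL, 101, NULL); (3, NULL, 131, NULL); (3, NULL, NULL, NULL); (8, 8, 157, Pia); (9, NULL, 148, NULL); (9, NULL, 150, NULL); (NULL, 4, NULL, Judy); (NULL, 4, NULL, Xin); (NULL, 4, NULL, Zane); (NULL, 4, NULL, NULL); (NULL, 7, NULL, Pia); (NULL, 7, NULL, Yara); (NULL, NULL, NULL, Zane)

FULL OUTER JOIN keeps every row from both sides; unmatched rows get NULL for the other side's columns.
Matching on c.cust_id = o.cust_id. A NULL in a compared column never satisfies the condition.
Matched pairs: 1; unmatched c rows kept: 7; unmatched o rows kept: 5.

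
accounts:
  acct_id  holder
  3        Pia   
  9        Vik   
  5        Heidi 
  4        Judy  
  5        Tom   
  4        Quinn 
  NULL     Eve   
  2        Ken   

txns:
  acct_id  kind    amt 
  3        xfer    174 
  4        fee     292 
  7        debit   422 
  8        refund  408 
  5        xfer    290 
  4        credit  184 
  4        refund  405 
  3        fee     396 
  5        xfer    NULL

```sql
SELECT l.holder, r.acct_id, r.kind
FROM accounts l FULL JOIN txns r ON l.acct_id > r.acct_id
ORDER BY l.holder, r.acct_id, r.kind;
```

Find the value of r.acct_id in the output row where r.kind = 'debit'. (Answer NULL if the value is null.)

FULL OUTER JOIN keeps every row from both sides; unmatched rows get NULL for the other side's columns.
Matching on l.acct_id > r.acct_id. A NULL in a compared column never satisfies the condition.
Matched pairs: 23; unmatched l rows kept: 3; unmatched r rows kept: 0.

7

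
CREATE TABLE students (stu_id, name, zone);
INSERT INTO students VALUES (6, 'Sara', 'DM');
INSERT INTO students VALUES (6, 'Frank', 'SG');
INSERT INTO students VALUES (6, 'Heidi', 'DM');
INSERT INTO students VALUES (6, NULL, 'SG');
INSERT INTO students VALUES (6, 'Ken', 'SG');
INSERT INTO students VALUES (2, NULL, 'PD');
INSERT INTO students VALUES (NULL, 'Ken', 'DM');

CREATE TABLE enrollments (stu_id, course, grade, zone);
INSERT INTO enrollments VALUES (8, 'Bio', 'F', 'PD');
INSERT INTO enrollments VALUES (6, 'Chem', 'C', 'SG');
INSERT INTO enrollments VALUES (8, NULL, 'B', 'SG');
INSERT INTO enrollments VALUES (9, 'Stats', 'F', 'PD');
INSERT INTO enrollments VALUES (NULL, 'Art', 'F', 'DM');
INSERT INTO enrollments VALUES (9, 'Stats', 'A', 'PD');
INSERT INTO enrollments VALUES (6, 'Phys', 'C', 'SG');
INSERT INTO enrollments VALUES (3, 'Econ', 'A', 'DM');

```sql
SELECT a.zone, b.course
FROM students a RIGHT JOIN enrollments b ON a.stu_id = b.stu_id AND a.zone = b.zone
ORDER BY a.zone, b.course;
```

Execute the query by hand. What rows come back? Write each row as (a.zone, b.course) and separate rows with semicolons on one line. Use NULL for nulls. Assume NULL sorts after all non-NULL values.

RIGHT JOIN keeps every row from `enrollments`; unmatched rows get NULL for `students`'s columns.
Matching on a.stu_id = b.stu_id AND a.zone = b.zone. A NULL in a compared column never satisfies the condition.
- a row (stu_id=6, zone=DM): no match.
- a row (stu_id=6, zone=SG): matches 2 b row(s) → 2 output row(s).
- a row (stu_id=6, zone=DM): no match.
- a row (stu_id=6, zone=SG): matches 2 b row(s) → 2 output row(s).
- a row (stu_id=6, zone=SG): matches 2 b row(s) → 2 output row(s).
- a row (stu_id=2, zone=PD): no match.
- a row (stu_id=NULL, zone=DM): no match.
- 6 b row(s) had no a match → kept, a columns NULL.

(SG, Chem); (SG, Chem); (SG, Chem); (SG, Phys); (SG, Phys); (SG, Phys); (NULL, Art); (NULL, Bio); (NULL, Econ); (NULL, Stats); (NULL, Stats); (NULL, NULL)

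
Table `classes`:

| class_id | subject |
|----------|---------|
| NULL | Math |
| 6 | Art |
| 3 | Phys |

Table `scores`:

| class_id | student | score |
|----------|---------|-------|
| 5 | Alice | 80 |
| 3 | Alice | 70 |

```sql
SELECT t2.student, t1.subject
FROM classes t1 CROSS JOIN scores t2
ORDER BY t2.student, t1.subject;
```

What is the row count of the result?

CROSS JOIN pairs every row of `classes` with every row of `scores`: 3 × 2 = 6 rows.

6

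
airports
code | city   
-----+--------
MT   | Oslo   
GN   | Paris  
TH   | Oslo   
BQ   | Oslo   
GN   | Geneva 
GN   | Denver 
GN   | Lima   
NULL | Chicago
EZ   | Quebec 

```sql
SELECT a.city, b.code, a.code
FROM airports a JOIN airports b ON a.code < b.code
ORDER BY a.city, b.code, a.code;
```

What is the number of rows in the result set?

INNER JOIN keeps only pairs where the ON condition holds.
Matching on a.code < b.code. A NULL in a compared column never satisfies the condition.
Matched pairs: 22.
Total: 22 rows.

22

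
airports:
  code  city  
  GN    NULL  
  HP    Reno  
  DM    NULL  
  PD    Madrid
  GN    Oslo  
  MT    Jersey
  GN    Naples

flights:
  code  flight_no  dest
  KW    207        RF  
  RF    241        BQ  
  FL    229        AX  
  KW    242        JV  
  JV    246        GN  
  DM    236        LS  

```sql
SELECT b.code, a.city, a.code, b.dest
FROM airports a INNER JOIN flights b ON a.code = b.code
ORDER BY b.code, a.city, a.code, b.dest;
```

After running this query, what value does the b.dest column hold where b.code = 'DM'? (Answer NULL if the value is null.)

LS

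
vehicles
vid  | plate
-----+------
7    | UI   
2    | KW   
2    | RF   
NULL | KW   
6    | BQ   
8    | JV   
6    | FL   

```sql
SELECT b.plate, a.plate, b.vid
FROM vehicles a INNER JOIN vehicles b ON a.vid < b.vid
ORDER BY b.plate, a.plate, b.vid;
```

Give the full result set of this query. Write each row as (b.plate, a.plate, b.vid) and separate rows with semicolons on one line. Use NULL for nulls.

(BQ, KW, 6); (BQ, RF, 6); (FL, KW, 6); (FL, RF, 6); (JV, BQ, 8); (JV, FL, 8); (JV, KW, 8); (JV, RF, 8); (JV, UI, 8); (UI, BQ, 7); (UI, FL, 7); (UI, KW, 7); (UI, RF, 7)

INNER JOIN keeps only pairs where the ON condition holds.
Matching on a.vid < b.vid. A NULL in a compared column never satisfies the condition.
- vid=7: 1 matching b row(s), so 1 row(s) emitted.
- vid=2: 4 matching b row(s), so 4 row(s) emitted.
- vid=2: 4 matching b row(s), so 4 row(s) emitted.
- vid=NULL: no matching b row, dropped.
- vid=6: 2 matching b row(s), so 2 row(s) emitted.
- vid=8: no matching b row, dropped.
- vid=6: 2 matching b row(s), so 2 row(s) emitted.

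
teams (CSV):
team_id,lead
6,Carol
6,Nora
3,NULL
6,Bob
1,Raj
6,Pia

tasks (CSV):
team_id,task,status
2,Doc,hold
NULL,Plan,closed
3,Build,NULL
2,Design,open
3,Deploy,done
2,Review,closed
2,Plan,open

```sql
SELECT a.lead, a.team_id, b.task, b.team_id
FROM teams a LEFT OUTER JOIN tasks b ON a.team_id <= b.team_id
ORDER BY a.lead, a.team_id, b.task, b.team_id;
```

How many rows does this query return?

12

LEFT JOIN keeps every row from `teams`; unmatched rows get NULL for `tasks`'s columns.
Matching on a.team_id <= b.team_id. A NULL in a compared column never satisfies the condition.
- a row (team_id=6): no match → kept, b columns NULL.
- a row (team_id=6): no match → kept, b columns NULL.
- a row (team_id=3): matches 2 b row(s) → 2 output row(s).
- a row (team_id=6): no match → kept, b columns NULL.
- a row (team_id=1): matches 6 b row(s) → 6 output row(s).
- a row (team_id=6): no match → kept, b columns NULL.
Total: 8 matched + 4 padded = 12 rows.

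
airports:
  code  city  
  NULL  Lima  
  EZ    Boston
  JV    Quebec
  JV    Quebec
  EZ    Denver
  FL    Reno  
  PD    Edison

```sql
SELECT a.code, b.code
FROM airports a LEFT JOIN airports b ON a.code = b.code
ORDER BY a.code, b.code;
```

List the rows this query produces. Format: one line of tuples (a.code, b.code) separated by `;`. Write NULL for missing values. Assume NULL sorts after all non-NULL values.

(EZ, EZ); (EZ, EZ); (EZ, EZ); (EZ, EZ); (FL, FL); (JV, JV); (JV, JV); (JV, JV); (JV, JV); (PD, PD); (NULL, NULL)

LEFT JOIN keeps every row from `airports a`; unmatched rows get NULL for `airports b`'s columns.
Matching on a.code = b.code. A NULL in a compared column never satisfies the condition.
Matched pairs: 10; unmatched a rows kept: 1.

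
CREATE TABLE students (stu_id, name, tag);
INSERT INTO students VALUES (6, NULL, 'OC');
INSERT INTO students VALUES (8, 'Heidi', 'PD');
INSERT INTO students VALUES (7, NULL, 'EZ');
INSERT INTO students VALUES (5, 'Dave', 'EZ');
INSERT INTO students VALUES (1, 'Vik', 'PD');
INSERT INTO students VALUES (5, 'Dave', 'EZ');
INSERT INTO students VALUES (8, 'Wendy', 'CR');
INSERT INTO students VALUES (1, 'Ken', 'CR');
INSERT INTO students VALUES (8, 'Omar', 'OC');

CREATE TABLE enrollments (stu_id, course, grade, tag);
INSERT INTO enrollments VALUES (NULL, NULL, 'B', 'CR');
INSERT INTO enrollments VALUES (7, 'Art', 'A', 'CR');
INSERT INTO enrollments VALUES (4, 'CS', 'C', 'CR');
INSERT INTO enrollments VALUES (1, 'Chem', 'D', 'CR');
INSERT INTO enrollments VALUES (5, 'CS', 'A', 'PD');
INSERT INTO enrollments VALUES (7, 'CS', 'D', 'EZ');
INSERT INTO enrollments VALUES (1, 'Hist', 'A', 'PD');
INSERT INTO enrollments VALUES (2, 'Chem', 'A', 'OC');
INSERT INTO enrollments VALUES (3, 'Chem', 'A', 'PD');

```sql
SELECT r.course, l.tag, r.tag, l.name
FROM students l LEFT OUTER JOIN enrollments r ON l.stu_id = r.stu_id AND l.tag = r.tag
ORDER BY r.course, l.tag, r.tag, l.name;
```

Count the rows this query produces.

LEFT JOIN keeps every row from `students`; unmatched rows get NULL for `enrollments`'s columns.
Matching on l.stu_id = r.stu_id AND l.tag = r.tag. A NULL in a compared column never satisfies the condition.
- stu_id=6, tag=OC: no r row matches, row kept with r columns NULL.
- stu_id=8, tag=PD: no r row matches, row kept with r columns NULL.
- stu_id=7, tag=EZ: 1 matching r row(s), so 1 row(s) emitted.
- stu_id=5, tag=EZ: no r row matches, row kept with r columns NULL.
- stu_id=1, tag=PD: 1 matching r row(s), so 1 row(s) emitted.
- stu_id=5, tag=EZ: no r row matches, row kept with r columns NULL.
- stu_id=8, tag=CR: no r row matches, row kept with r columns NULL.
- stu_id=1, tag=CR: 1 matching r row(s), so 1 row(s) emitted.
- stu_id=8, tag=OC: no r row matches, row kept with r columns NULL.
Total: 3 matched + 6 padded = 9 rows.

9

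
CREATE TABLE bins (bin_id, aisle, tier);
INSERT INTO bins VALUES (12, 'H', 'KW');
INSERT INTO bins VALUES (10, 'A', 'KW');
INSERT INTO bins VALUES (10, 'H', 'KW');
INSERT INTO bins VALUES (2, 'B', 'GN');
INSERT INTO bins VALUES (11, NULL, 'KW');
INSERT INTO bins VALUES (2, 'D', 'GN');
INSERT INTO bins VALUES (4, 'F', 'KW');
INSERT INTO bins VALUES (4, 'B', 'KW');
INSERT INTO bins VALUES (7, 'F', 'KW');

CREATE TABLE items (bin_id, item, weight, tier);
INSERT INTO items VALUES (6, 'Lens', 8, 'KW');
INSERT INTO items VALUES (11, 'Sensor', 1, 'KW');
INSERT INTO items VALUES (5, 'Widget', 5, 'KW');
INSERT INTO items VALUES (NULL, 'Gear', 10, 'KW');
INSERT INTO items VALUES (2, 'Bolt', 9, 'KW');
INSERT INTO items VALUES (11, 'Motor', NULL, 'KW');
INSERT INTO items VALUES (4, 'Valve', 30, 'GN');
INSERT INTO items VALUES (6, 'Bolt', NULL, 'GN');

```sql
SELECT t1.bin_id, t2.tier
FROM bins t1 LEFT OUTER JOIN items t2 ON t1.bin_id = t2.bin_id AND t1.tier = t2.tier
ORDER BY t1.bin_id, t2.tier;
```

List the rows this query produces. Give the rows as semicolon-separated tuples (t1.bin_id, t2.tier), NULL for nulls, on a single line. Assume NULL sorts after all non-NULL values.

(2, NULL); (2, NULL); (4, NULL); (4, NULL); (7, NULL); (10, NULL); (10, NULL); (11, KW); (11, KW); (12, NULL)

LEFT JOIN keeps every row from `bins`; unmatched rows get NULL for `items`'s columns.
Matching on t1.bin_id = t2.bin_id AND t1.tier = t2.tier. A NULL in a compared column never satisfies the condition.
Matched pairs: 2; unmatched t1 rows kept: 8.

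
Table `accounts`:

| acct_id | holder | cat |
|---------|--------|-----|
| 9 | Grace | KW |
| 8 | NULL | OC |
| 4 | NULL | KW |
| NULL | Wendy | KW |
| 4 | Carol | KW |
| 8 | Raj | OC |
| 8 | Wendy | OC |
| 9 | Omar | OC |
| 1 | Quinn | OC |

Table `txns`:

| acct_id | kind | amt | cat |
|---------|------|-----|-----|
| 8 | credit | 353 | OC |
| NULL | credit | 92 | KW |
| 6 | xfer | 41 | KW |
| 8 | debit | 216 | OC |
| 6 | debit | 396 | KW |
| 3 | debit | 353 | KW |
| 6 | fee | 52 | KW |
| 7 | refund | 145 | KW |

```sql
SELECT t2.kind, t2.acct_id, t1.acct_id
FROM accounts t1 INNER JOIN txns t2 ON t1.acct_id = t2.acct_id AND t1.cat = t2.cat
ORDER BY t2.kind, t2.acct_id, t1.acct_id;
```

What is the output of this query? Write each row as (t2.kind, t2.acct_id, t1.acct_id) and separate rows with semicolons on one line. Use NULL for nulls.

INNER JOIN keeps only pairs where the ON condition holds.
Matching on t1.acct_id = t2.acct_id AND t1.cat = t2.cat. A NULL in a compared column never satisfies the condition.
Matched pairs: 6.

(credit, 8, 8); (credit, 8, 8); (credit, 8, 8); (debit, 8, 8); (debit, 8, 8); (debit, 8, 8)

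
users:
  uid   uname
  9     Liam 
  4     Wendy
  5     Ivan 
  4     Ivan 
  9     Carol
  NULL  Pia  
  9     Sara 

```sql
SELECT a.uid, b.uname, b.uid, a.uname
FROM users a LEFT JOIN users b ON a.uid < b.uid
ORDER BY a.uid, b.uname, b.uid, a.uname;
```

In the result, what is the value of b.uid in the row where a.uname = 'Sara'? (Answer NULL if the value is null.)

LEFT JOIN keeps every row from `users a`; unmatched rows get NULL for `users b`'s columns.
Matching on a.uid < b.uid. A NULL in a compared column never satisfies the condition.
Matched pairs: 11; unmatched a rows kept: 4.

NULL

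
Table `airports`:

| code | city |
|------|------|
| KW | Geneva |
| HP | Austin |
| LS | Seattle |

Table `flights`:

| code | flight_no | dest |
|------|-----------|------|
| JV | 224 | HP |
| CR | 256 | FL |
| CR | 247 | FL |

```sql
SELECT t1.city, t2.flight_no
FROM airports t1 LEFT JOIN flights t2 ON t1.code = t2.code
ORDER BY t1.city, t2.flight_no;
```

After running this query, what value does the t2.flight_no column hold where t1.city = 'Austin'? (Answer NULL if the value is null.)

NULL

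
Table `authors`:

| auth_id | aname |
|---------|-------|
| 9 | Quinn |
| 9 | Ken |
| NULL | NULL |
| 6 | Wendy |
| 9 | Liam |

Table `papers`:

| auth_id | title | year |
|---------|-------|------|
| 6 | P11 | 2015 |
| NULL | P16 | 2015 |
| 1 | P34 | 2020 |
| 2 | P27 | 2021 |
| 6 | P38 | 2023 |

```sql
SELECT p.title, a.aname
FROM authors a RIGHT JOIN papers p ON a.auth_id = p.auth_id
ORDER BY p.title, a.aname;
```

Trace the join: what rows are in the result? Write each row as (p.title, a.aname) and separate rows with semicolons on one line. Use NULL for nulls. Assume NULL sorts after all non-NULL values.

(P11, Wendy); (P16, NULL); (P27, NULL); (P34, NULL); (P38, Wendy)

RIGHT JOIN keeps every row from `papers`; unmatched rows get NULL for `authors`'s columns.
Matching on a.auth_id = p.auth_id. A NULL in a compared column never satisfies the condition.
Matched pairs: 2; unmatched p rows kept: 3.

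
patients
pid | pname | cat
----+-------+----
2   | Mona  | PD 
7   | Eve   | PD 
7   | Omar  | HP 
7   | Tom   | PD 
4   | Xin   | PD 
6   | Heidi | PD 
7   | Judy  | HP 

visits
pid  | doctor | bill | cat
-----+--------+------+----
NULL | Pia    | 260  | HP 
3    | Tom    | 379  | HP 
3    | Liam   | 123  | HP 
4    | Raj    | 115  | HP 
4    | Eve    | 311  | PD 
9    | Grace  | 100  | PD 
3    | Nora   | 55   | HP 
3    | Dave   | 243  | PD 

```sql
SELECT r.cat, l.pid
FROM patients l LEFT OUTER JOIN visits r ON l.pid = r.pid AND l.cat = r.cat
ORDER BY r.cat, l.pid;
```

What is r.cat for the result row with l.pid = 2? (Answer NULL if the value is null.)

LEFT JOIN keeps every row from `patients`; unmatched rows get NULL for `visits`'s columns.
Matching on l.pid = r.pid AND l.cat = r.cat. A NULL in a compared column never satisfies the condition.
- pid=2, cat=PD: no r row matches, row kept with r columns NULL.
- pid=7, cat=PD: no r row matches, row kept with r columns NULL.
- pid=7, cat=HP: no r row matches, row kept with r columns NULL.
- pid=7, cat=PD: no r row matches, row kept with r columns NULL.
- pid=4, cat=PD: 1 matching r row(s), so 1 row(s) emitted.
- pid=6, cat=PD: no r row matches, row kept with r columns NULL.
- pid=7, cat=HP: no r row matches, row kept with r columns NULL.

NULL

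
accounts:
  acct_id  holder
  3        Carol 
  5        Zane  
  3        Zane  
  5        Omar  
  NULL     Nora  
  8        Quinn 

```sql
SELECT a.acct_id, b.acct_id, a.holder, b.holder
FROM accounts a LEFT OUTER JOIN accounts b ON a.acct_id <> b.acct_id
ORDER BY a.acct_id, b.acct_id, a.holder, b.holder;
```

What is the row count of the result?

LEFT JOIN keeps every row from `accounts a`; unmatched rows get NULL for `accounts b`'s columns.
Matching on a.acct_id <> b.acct_id. A NULL in a compared column never satisfies the condition.
Matched pairs: 16; unmatched a rows kept: 1.
Total: 16 matched + 1 padded = 17 rows.

17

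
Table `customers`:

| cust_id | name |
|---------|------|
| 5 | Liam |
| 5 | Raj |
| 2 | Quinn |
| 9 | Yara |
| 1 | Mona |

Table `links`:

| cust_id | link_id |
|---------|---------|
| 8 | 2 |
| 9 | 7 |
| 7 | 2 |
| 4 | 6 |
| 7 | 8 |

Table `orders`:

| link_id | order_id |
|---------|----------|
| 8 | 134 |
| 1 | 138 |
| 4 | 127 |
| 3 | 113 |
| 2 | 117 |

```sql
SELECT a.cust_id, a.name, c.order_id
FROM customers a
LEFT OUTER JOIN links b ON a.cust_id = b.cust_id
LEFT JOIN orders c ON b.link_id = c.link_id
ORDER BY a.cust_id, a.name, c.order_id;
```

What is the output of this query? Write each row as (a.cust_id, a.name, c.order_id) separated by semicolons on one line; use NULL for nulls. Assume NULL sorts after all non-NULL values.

(1, Mona, NULL); (2, Quinn, NULL); (5, Liam, NULL); (5, Raj, NULL); (9, Yara, NULL)

Joins associate left-to-right: customers LEFT JOIN links on cust_id gives 5 intermediate row(s).
Then LEFT JOIN `orders c` on link_id: each of those 5 rows is kept; rows whose b.link_id has no match in c get NULL for c's columns.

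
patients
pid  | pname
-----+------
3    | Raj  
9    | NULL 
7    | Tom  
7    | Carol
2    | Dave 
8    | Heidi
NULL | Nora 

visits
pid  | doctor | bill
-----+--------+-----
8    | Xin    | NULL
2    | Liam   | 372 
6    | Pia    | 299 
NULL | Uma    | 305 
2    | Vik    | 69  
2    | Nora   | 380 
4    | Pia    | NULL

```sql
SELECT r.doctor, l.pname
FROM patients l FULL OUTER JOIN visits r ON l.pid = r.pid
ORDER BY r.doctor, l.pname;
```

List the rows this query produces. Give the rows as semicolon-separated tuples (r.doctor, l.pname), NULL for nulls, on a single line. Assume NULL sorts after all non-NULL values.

FULL OUTER JOIN keeps every row from both sides; unmatched rows get NULL for the other side's columns.
Matching on l.pid = r.pid. A NULL in a compared column never satisfies the condition.
- l[0] pid=3 → no match; kept with NULLs on the r side.
- l[1] pid=9 → no match; kept with NULLs on the r side.
- l[2] pid=7 → no match; kept with NULLs on the r side.
- l[3] pid=7 → no match; kept with NULLs on the r side.
- l[4] pid=2 → 3 match(es) in r → 3 row(s).
- l[5] pid=8 → 1 match(es) in r → 1 row(s).
- l[6] pid=NULL → no match; kept with NULLs on the r side.
- 3 row(s) from r found no l partner → padded with NULL.

(Liam, Dave); (Nora, Dave); (Pia, NULL); (Pia, NULL); (Uma, NULL); (Vik, Dave); (Xin, Heidi); (NULL, Carol); (NULL, Nora); (NULL, Raj); (NULL, Tom); (NULL, NULL)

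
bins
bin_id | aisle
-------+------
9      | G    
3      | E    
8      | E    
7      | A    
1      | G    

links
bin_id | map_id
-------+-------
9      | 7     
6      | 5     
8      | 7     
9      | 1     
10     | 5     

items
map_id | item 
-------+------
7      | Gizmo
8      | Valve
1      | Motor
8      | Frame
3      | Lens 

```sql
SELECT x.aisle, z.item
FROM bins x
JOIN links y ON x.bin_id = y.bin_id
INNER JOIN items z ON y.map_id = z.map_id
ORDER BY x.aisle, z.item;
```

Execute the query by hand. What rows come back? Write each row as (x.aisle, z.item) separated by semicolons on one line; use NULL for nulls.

(E, Gizmo); (G, Gizmo); (G, Motor)

Step 1 — x INNER JOIN y on bin_id → 3 row(s).
Then INNER JOIN `items z` on map_id: keep only rows whose y.map_id appears in z.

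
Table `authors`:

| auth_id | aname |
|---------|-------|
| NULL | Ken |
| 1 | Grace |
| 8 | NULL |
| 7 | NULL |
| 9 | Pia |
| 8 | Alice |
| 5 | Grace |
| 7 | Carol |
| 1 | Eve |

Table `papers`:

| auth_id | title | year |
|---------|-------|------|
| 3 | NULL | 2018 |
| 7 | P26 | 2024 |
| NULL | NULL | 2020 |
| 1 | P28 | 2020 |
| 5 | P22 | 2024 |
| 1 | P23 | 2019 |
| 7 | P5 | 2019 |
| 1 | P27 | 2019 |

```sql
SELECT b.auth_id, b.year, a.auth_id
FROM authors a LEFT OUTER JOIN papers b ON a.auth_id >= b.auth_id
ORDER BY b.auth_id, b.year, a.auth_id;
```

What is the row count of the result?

LEFT JOIN keeps every row from `authors`; unmatched rows get NULL for `papers`'s columns.
Matching on a.auth_id >= b.auth_id. A NULL in a compared column never satisfies the condition.
- a row (auth_id=NULL): no match → kept, b columns NULL.
- a row (auth_id=1): matches 3 b row(s) → 3 output row(s).
- a row (auth_id=8): matches 7 b row(s) → 7 output row(s).
- a row (auth_id=7): matches 7 b row(s) → 7 output row(s).
- a row (auth_id=9): matches 7 b row(s) → 7 output row(s).
- a row (auth_id=8): matches 7 b row(s) → 7 output row(s).
- a row (auth_id=5): matches 5 b row(s) → 5 output row(s).
- a row (auth_id=7): matches 7 b row(s) → 7 output row(s).
- a row (auth_id=1): matches 3 b row(s) → 3 output row(s).
Total: 46 matched + 1 padded = 47 rows.

47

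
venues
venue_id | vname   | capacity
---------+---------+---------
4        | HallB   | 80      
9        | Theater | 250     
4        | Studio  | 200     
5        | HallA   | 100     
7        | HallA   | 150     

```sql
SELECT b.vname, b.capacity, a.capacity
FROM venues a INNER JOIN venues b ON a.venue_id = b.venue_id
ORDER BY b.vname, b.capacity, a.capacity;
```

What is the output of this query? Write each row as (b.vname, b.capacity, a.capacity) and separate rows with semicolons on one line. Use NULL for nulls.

INNER JOIN keeps only pairs where the ON condition holds.
Matching on a.venue_id = b.venue_id.
Matched pairs: 7.

(HallA, 100, 100); (HallA, 150, 150); (HallB, 80, 80); (HallB, 80, 200); (Studio, 200, 80); (Studio, 200, 200); (Theater, 250, 250)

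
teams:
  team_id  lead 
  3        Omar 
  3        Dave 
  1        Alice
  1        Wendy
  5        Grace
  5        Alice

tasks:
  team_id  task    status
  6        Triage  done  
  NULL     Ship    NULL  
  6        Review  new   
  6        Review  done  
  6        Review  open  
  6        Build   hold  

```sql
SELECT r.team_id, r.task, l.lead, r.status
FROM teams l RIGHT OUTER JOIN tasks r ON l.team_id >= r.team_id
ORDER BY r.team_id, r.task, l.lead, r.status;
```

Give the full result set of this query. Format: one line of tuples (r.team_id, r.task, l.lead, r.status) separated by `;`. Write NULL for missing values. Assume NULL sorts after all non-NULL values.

(6, Build, NULL, hold); (6, Review, NULL, done); (6, Review, NULL, new); (6, Review, NULL, open); (6, Triage, NULL, done); (NULL, Ship, NULL, NULL)

RIGHT JOIN keeps every row from `tasks`; unmatched rows get NULL for `teams`'s columns.
Matching on l.team_id >= r.team_id. A NULL in a compared column never satisfies the condition.
- l row (team_id=3): no match.
- l row (team_id=3): no match.
- l row (team_id=1): no match.
- l row (team_id=1): no match.
- l row (team_id=5): no match.
- l row (team_id=5): no match.
- plus 6 unmatched r row(s), each kept with NULL l columns.
After projecting and ordering:
r.team_id | r.task | l.lead | r.status
6 | Build | NULL | hold
6 | Review | NULL | done
6 | Review | NULL | new
6 | Review | NULL | open
6 | Triage | NULL | done
NULL | Ship | NULL | NULL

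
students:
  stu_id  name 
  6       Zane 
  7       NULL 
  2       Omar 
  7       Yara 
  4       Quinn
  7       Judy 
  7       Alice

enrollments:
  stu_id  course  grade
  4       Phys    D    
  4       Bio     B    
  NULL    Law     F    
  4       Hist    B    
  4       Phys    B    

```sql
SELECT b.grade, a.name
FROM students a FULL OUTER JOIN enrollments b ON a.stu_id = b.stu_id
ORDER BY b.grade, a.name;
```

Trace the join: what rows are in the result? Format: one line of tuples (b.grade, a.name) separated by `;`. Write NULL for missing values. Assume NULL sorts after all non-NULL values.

(B, Quinn); (B, Quinn); (B, Quinn); (D, Quinn); (F, NULL); (NULL, Alice); (NULL, Judy); (NULL, Omar); (NULL, Yara); (NULL, Zane); (NULL, NULL)

FULL OUTER JOIN keeps every row from both sides; unmatched rows get NULL for the other side's columns.
Matching on a.stu_id = b.stu_id. A NULL in a compared column never satisfies the condition.
- a row (stu_id=6): no match → kept, b columns NULL.
- a row (stu_id=7): no match → kept, b columns NULL.
- a row (stu_id=2): no match → kept, b columns NULL.
- a row (stu_id=7): no match → kept, b columns NULL.
- a row (stu_id=4): matches 4 b row(s) → 4 output row(s).
- a row (stu_id=7): no match → kept, b columns NULL.
- a row (stu_id=7): no match → kept, b columns NULL.
- 1 row(s) from b found no a partner → padded with NULL.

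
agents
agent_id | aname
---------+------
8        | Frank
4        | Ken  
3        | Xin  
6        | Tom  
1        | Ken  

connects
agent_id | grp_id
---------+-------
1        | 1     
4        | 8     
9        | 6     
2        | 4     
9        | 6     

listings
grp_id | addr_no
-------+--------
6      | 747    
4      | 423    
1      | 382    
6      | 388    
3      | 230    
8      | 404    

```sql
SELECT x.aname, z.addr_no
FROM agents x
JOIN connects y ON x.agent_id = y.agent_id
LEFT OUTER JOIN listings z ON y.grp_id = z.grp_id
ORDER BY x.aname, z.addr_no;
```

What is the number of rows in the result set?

2

Step 1 — x INNER JOIN y on agent_id → 2 row(s).
Then LEFT JOIN `listings z` on grp_id: each of those 2 rows is kept; rows whose y.grp_id has no match in z get NULL for z's columns.
Result: 2 row(s).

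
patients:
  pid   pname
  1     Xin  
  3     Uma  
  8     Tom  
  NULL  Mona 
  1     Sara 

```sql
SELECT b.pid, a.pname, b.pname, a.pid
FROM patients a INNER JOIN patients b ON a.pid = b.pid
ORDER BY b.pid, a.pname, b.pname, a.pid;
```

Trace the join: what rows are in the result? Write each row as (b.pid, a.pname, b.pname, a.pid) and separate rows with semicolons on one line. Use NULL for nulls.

INNER JOIN keeps only pairs where the ON condition holds.
Matching on a.pid = b.pid. A NULL in a compared column never satisfies the condition.
- pid=1: 2 matching b row(s), so 2 row(s) emitted.
- pid=3: 1 matching b row(s), so 1 row(s) emitted.
- pid=8: 1 matching b row(s), so 1 row(s) emitted.
- pid=NULL: no matching b row, dropped.
- pid=1: 2 matching b row(s), so 2 row(s) emitted.
After projecting and ordering:
b.pid | a.pname | b.pname | a.pid
1 | Sara | Sara | 1
1 | Sara | Xin | 1
1 | Xin | Sara | 1
1 | Xin | Xin | 1
3 | Uma | Uma | 3
8 | Tom | Tom | 8

(1, Sara, Sara, 1); (1, Sara, Xin, 1); (1, Xin, Sara, 1); (1, Xin, Xin, 1); (3, Uma, Uma, 3); (8, Tom, Tom, 8)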